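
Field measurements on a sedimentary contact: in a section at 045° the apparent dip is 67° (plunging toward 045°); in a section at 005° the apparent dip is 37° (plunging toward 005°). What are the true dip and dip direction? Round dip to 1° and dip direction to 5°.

Represent each trace as a vector plunging at its apparent dip toward its trend (east-north-up frame): v₁ = (0.276, 0.276, -0.921), v₂ = (0.070, 0.796, -0.602).
n = v₁ × v₂ = (0.566, 0.102, 0.201) (taken with n_z > 0).
tan δ = √(n_x²+n_y²)/n_z = 0.575/0.201, so δ = 70.8°.
The horizontal component of n points toward azimuth atan2(n_x, n_y) = 80°, the dip direction.

true dip 71°, dip direction 080°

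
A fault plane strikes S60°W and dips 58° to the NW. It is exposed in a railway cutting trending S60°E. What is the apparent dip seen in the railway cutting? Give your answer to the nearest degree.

The strike is S60°W and the section trends S60°E; the acute angle between them is β = 60°.
tan α = tan 58° × sin 60° = 1.6003 × 0.8660 = 1.3859
α = arctan(1.3859) = 54.19°

54°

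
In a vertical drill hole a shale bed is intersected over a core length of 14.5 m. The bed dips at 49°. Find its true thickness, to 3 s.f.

9.51 m

True thickness t = h · cos(dip) = 14.5 × cos 49°
t = 14.5 × 0.6561 = 9.513 m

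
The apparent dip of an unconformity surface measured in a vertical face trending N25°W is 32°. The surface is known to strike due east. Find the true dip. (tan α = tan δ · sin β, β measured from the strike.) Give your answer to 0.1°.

β = acute angle between strike due east and section N25°W = 65°.
tan(true dip) = tan 32° / sin 65° = 0.6895
true dip = arctan 0.6895 = 34.58°

34.6°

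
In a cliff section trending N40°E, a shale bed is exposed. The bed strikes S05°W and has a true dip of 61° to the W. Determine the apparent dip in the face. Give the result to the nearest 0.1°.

46.0°

Angle between strike (S05°W) and section (N40°E): β = 35°.
tan(apparent dip) = tan 61° · sin 35° = 1.0348
apparent dip = arctan 1.0348 = 45.98°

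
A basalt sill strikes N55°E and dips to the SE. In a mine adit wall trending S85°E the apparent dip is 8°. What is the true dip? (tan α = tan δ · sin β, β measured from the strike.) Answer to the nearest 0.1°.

The section is 40° from the strike.
tan δ = tan α / sin β = tan 8° / sin 40° = 0.1405 / 0.6428 = 0.2186
true dip = arctan 0.2186 = 12.33°

12.3°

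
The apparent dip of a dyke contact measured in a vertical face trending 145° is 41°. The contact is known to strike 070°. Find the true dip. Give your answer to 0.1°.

The section is 75° from the strike.
tan(true dip) = tan 41° / sin 75° = 0.9000
true dip = arctan 0.9000 = 41.99°

42.0°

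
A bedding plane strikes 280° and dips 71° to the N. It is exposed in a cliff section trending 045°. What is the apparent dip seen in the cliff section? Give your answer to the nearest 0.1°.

Angle between strike (280°) and section (045°): β = 55°.
tan α = tan 71° × sin 55° = 2.9042 × 0.8192 = 2.3790
α = arctan(2.3790) = 67.20°

67.2°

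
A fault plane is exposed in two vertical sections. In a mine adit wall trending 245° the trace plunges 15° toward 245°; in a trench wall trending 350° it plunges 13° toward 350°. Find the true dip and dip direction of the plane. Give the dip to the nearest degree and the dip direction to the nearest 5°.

true dip 22°, dip direction 295°

Represent each trace as a vector plunging at its apparent dip toward its trend (east-north-up frame): v₁ = (-0.875, -0.408, -0.259), v₂ = (-0.169, 0.960, -0.225).
n = v₁ × v₂ = (-0.340, 0.153, 0.909) (taken with n_z > 0).
True dip = arccos(n_z / |n|) = arccos(0.9251) = 22.3°.
Dip direction = azimuth of (n_x, n_y) = atan2(-0.340, 0.153) = 294°.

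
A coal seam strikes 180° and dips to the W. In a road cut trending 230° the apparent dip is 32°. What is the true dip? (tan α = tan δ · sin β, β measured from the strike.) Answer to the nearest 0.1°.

39.2°

β = acute angle between strike 180° and section 230° = 50°.
tan δ = tan α / sin β = tan 32° / sin 50° = 0.6249 / 0.7660 = 0.8157
true dip = arctan 0.8157 = 39.20°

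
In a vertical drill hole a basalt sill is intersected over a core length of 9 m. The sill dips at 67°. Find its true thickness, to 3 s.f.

3.52 m

True thickness t = h · cos(dip) = 9 × cos 67°
t = 9 × 0.3907 = 3.517 m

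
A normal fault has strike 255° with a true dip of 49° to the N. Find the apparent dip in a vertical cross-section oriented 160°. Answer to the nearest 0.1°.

The section lies 85° from the strike.
tan α = tan 49° × sin 85° = 1.1504 × 0.9962 = 1.1460
apparent dip = arctan 1.1460 = 48.89°

48.9°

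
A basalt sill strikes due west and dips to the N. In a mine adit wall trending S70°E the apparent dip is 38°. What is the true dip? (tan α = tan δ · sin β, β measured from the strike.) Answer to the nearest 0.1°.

66.4°

β = acute angle between strike due west and section S70°E = 20°.
tan(true dip) = tan 38° / sin 20° = 2.2843
true dip = arctan 2.2843 = 66.36°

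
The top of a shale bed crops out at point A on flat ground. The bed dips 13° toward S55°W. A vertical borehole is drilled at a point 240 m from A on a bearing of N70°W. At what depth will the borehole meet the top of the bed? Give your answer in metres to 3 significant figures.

31.8 m

The hole lies 55° from the dip direction, so the down-dip offset is 240 × cos 55° = 137.66 m.
Depth = down-dip offset × tan(dip) = 137.66 × tan 13° = 137.66 × 0.2309
Depth = 31.78 m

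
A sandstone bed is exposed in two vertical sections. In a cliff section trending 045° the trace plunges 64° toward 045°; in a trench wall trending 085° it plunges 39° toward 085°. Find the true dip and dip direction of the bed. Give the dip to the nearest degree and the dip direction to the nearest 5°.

true dip 67°, dip direction 015°

Represent each trace as a vector plunging at its apparent dip toward its trend (east-north-up frame): v₁ = (0.310, 0.310, -0.899), v₂ = (0.774, 0.068, -0.629).
n = v₁ × v₂ = (0.134, 0.501, 0.219) (taken with n_z > 0).
True dip = arccos(n_z / |n|) = arccos(0.3891) = 67.1°.
The horizontal component of n points toward azimuth atan2(n_x, n_y) = 15°, the dip direction.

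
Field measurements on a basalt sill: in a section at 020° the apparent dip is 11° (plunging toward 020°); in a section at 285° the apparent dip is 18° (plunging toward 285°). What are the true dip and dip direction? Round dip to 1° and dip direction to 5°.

true dip 22°, dip direction 320°

Represent each trace as a vector plunging at its apparent dip toward its trend (east-north-up frame): v₁ = (0.336, 0.922, -0.191), v₂ = (-0.919, 0.246, -0.309).
n = v₁ × v₂ = (-0.238, 0.279, 0.930) (taken with n_z > 0).
True dip = arccos(n_z / |n|) = arccos(0.9303) = 21.5°.
Dip direction = atan2(-0.238, 0.279) = 320° (azimuth of n's horizontal projection).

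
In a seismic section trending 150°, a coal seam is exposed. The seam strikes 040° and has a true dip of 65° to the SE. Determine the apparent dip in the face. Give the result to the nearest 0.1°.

63.6°

The strike is 040° and the section trends 150°; the acute angle between them is β = 70°.
tan α = tan 65° × sin 70° = 2.1445 × 0.9397 = 2.0152
apparent dip = arctan 2.0152 = 63.61°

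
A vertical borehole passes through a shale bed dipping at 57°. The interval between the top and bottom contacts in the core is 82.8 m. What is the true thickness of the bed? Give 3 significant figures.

True thickness t = h · cos(dip) = 82.8 × cos 57°
t = 82.8 × 0.5446 = 45.096 m

45.1 m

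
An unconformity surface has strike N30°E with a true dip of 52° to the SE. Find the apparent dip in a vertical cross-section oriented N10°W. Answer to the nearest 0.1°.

39.4°

Angle between strike (N30°E) and section (N10°W): β = 40°.
tan(apparent dip) = tan 52° · sin 40° = 0.8227
α = arctan(0.8227) = 39.45°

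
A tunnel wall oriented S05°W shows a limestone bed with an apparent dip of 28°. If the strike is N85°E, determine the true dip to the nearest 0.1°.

28.4°

β = acute angle between strike N85°E and section S05°W = 80°.
tan δ = tan α / sin β = tan 28° / sin 80° = 0.5317 / 0.9848 = 0.5399
true dip = arctan 0.5399 = 28.37°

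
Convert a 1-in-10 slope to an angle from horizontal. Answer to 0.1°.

tan θ = 1/10 = 0.1000
θ = arctan(0.1000) = 5.71°

5.7°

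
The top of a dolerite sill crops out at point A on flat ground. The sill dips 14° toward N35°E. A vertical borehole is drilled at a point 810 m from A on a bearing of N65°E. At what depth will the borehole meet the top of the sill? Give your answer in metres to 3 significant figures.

The hole lies 30° from the dip direction, so the down-dip offset is 810 × cos 30° = 701.48 m.
Depth = down-dip offset × tan(dip) = 701.48 × tan 14° = 701.48 × 0.2493
Depth = 174.90 m

175 m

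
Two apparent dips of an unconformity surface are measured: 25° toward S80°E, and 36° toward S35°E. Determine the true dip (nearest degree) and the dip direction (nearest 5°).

true dip 36°, dip direction 150°

Each apparent-dip line lies in the plane. As unit vectors (x east, y north, z up), v₁ plunges 25°→S80°E and v₂ plunges 36°→S35°E.
The plane normal is n = v₁ × v₂ ∝ (0.188, -0.329, 0.518).
tan δ = √(n_x²+n_y²)/n_z = 0.378/0.518, so δ = 36.1°.
The horizontal component of n points toward azimuth atan2(n_x, n_y) = 150°, the dip direction.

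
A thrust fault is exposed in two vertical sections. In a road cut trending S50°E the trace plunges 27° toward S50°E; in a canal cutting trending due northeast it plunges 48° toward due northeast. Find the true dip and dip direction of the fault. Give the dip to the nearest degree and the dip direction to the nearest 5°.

true dip 50°, dip direction 065°

Represent each trace as a vector plunging at its apparent dip toward its trend (east-north-up frame): v₁ = (0.683, -0.573, -0.454), v₂ = (0.473, 0.473, -0.743).
The plane normal is n = v₁ × v₂ ∝ (0.640, 0.292, 0.594).
Dip δ = arctan(|n_h|/n_z) = arctan(0.704/0.594) = 49.8°.
The horizontal component of n points toward azimuth atan2(n_x, n_y) = 65°, the dip direction.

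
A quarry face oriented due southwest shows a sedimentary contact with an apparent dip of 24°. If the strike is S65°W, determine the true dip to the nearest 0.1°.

52.5°

The section is 20° from the strike.
tan δ = tan α / sin β = tan 24° / sin 20° = 0.4452 / 0.3420 = 1.3018
δ = arctan(1.3018) = 52.47°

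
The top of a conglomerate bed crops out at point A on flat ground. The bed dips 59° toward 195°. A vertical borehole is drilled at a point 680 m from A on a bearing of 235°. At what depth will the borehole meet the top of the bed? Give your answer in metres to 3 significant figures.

867 m

The hole lies 40° from the dip direction, so the down-dip offset is 680 × cos 40° = 520.91 m.
Depth = down-dip offset × tan(dip) = 520.91 × tan 59° = 520.91 × 1.6643
Depth = 866.94 m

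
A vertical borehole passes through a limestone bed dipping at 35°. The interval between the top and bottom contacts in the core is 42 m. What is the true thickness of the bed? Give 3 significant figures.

34.4 m

True thickness t = h · cos(dip) = 42 × cos 35°
t = 42 × 0.8192 = 34.404 m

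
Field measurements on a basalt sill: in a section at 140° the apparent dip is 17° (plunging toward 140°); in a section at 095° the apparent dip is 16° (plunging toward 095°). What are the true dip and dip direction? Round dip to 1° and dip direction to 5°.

true dip 18°, dip direction 120°

Each apparent-dip line lies in the plane. As unit vectors (x east, y north, z up), v₁ plunges 17°→140° and v₂ plunges 16°→095°.
Cross product v₁ × v₂ gives the pole to the plane: n ∝ (0.177, -0.111, 0.650).
Dip δ = arctan(|n_h|/n_z) = arctan(0.209/0.650) = 17.8°.
Dip direction = azimuth of (n_x, n_y) = atan2(0.177, -0.111) = 122°.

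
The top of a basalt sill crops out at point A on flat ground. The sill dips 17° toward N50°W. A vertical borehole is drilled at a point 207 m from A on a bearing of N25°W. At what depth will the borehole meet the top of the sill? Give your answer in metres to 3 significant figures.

The hole lies 25° from the dip direction, so the down-dip offset is 207 × cos 25° = 187.61 m.
Depth = down-dip offset × tan(dip) = 187.61 × tan 17° = 187.61 × 0.3057
Depth = 57.36 m

57.4 m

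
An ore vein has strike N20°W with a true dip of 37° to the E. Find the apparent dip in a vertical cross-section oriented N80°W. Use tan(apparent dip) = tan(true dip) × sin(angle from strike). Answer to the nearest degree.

33°

Angle between strike (N20°W) and section (N80°W): β = 60°.
tan α = tan 37° × sin 60° = 0.7536 × 0.8660 = 0.6526
α = arctan(0.6526) = 33.13°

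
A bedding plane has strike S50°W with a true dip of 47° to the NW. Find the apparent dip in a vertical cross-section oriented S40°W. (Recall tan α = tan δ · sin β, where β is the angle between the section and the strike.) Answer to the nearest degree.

11°

The section lies 10° from the strike.
tan(apparent dip) = tan 47° · sin 10° = 0.1862
α = arctan(0.1862) = 10.55°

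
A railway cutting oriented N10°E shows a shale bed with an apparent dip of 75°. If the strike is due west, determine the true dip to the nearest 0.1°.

75.2°

The section is 80° from the strike.
tan(true dip) = tan 75° / sin 80° = 3.7896
true dip = arctan 3.7896 = 75.22°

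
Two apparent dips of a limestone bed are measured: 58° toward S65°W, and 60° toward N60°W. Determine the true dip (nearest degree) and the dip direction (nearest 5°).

Each apparent-dip line lies in the plane. As unit vectors (x east, y north, z up), v₁ plunges 58°→S65°W and v₂ plunges 60°→N60°W.
Cross product v₁ × v₂ gives the pole to the plane: n ∝ (-0.406, 0.049, 0.217).
Dip δ = arctan(|n_h|/n_z) = arctan(0.409/0.217) = 62.0°.
The horizontal component of n points toward azimuth atan2(n_x, n_y) = 277°, the dip direction.

true dip 62°, dip direction 275°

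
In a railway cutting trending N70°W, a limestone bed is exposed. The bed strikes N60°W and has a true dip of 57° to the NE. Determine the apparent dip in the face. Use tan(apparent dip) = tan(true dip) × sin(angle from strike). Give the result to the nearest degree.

The strike is N60°W and the section trends N70°W; the acute angle between them is β = 10°.
tan α = tan 57° × sin 10° = 1.5399 × 0.1736 = 0.2674
apparent dip = arctan 0.2674 = 14.97°

15°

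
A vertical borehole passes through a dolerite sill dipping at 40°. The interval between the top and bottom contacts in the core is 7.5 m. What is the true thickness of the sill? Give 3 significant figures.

5.75 m

True thickness t = h · cos(dip) = 7.5 × cos 40°
t = 7.5 × 0.7660 = 5.745 m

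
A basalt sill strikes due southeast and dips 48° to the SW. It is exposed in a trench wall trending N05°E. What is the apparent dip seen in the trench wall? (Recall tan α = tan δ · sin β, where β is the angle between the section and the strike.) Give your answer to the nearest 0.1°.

Angle between strike (due southeast) and section (N05°E): β = 50°.
tan(apparent dip) = tan 48° · sin 50° = 0.8508
apparent dip = arctan 0.8508 = 40.39°

40.4°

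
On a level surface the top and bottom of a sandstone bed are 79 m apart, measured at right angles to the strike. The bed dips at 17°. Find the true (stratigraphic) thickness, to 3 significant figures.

23.1 m

True thickness t = w · sin(dip) = 79 × sin 17°
t = 79 × 0.2924 = 23.097 m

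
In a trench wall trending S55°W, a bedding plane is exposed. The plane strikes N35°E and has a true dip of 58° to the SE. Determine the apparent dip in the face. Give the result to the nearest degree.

29°

The strike is N35°E and the section trends S55°W; the acute angle between them is β = 20°.
tan(apparent dip) = tan 58° · sin 20° = 0.5473
α = arctan(0.5473) = 28.69°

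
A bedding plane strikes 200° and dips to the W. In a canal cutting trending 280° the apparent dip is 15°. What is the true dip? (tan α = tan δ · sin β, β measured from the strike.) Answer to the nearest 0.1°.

15.2°

β = acute angle between strike 200° and section 280° = 80°.
tan δ = tan α / sin β = tan 15° / sin 80° = 0.2679 / 0.9848 = 0.2721
true dip = arctan 0.2721 = 15.22°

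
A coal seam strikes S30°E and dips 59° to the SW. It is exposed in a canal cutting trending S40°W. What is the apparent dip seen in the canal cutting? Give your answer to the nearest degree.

57°

The section lies 70° from the strike.
tan α = tan 59° × sin 70° = 1.6643 × 0.9397 = 1.5639
α = arctan(1.5639) = 57.40°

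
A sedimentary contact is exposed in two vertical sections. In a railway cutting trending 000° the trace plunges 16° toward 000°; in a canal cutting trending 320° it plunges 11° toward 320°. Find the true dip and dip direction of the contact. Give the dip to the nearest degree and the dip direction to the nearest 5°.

true dip 16°, dip direction 010°

The two traces are lines in the plane: v₁ = (sin 0°·cos 16°, cos 0°·cos 16°, −sin 16°), v₂ = (sin 320°·cos 11°, cos 320°·cos 11°, −sin 11°).
The plane normal is n = v₁ × v₂ ∝ (0.024, 0.174, 0.607).
Dip δ = arctan(|n_h|/n_z) = arctan(0.176/0.607) = 16.1°.
Dip direction = atan2(0.024, 0.174) = 8° (azimuth of n's horizontal projection).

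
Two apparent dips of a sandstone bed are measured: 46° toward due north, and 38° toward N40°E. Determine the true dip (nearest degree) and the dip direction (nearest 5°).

true dip 46°, dip direction 000°

Each apparent-dip line lies in the plane. As unit vectors (x east, y north, z up), v₁ plunges 46°→due north and v₂ plunges 38°→N40°E.
n = v₁ × v₂ = (-0.007, 0.364, 0.352) (taken with n_z > 0).
Dip δ = arctan(|n_h|/n_z) = arctan(0.364/0.352) = 46.0°.
Dip direction = azimuth of (n_x, n_y) = atan2(-0.007, 0.364) = 359°.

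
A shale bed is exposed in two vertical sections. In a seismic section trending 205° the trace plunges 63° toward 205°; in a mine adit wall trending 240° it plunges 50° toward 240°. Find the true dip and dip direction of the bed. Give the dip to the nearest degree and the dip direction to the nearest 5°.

true dip 64°, dip direction 185°

Each apparent-dip line lies in the plane. As unit vectors (x east, y north, z up), v₁ plunges 63°→205° and v₂ plunges 50°→240°.
n = v₁ × v₂ = (-0.029, -0.349, 0.167) (taken with n_z > 0).
tan δ = √(n_x²+n_y²)/n_z = 0.350/0.167, so δ = 64.5°.
Dip direction = atan2(-0.029, -0.349) = 185° (azimuth of n's horizontal projection).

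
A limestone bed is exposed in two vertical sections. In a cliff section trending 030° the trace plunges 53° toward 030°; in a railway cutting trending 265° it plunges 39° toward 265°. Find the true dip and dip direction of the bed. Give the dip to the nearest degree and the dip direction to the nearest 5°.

Represent each trace as a vector plunging at its apparent dip toward its trend (east-north-up frame): v₁ = (0.301, 0.521, -0.799), v₂ = (-0.774, -0.068, -0.629).
n = v₁ × v₂ = (-0.382, 0.808, 0.383) (taken with n_z > 0).
True dip = arccos(n_z / |n|) = arccos(0.3941) = 66.8°.
Dip direction = azimuth of (n_x, n_y) = atan2(-0.382, 0.808) = 335°.

true dip 67°, dip direction 335°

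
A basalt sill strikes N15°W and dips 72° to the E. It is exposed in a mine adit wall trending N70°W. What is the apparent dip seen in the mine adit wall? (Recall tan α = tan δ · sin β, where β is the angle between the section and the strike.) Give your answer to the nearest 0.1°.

68.4°

The section lies 55° from the strike.
tan(apparent dip) = tan 72° · sin 55° = 2.5211
α = arctan(2.5211) = 68.36°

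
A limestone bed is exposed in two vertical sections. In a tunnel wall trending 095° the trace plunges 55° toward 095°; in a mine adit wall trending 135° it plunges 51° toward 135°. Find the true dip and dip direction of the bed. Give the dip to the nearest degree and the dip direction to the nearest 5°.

Represent each trace as a vector plunging at its apparent dip toward its trend (east-north-up frame): v₁ = (0.571, -0.050, -0.819), v₂ = (0.445, -0.445, -0.777).
Cross product v₁ × v₂ gives the pole to the plane: n ∝ (0.326, -0.080, 0.232).
True dip = arccos(n_z / |n|) = arccos(0.5691) = 55.3°.
The horizontal component of n points toward azimuth atan2(n_x, n_y) = 104°, the dip direction.

true dip 55°, dip direction 105°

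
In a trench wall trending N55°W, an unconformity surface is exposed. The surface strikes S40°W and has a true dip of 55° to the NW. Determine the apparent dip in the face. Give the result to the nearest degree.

The strike is S40°W and the section trends N55°W; the acute angle between them is β = 85°.
tan(apparent dip) = tan 55° · sin 85° = 1.4227
apparent dip = arctan 1.4227 = 54.90°

55°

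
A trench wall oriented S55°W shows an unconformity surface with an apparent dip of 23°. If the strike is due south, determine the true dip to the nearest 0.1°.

β = acute angle between strike due south and section S55°W = 55°.
tan δ = tan α / sin β = tan 23° / sin 55° = 0.4245 / 0.8192 = 0.5182
δ = arctan(0.5182) = 27.39°

27.4°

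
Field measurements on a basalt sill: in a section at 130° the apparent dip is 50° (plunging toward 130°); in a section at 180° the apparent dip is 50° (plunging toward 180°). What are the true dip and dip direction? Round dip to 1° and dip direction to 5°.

true dip 53°, dip direction 155°

The two traces are lines in the plane: v₁ = (sin 130°·cos 50°, cos 130°·cos 50°, −sin 50°), v₂ = (sin 180°·cos 50°, cos 180°·cos 50°, −sin 50°).
Cross product v₁ × v₂ gives the pole to the plane: n ∝ (0.176, -0.377, 0.317).
Dip δ = arctan(|n_h|/n_z) = arctan(0.416/0.317) = 52.7°.
Dip direction = azimuth of (n_x, n_y) = atan2(0.176, -0.377) = 155°.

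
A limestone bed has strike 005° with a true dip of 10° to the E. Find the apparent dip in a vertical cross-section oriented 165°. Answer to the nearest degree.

3°

The strike is 005° and the section trends 165°; the acute angle between them is β = 20°.
tan α = tan 10° × sin 20° = 0.1763 × 0.3420 = 0.0603
α = arctan(0.0603) = 3.45°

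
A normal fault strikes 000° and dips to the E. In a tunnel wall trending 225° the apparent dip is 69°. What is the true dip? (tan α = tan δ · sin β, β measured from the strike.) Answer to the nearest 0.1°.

The section is 45° from the strike.
tan(true dip) = tan 69° / sin 45° = 3.6842
true dip = arctan 3.6842 = 74.81°

74.8°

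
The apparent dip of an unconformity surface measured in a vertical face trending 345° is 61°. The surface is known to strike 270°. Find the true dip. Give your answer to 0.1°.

β = acute angle between strike 270° and section 345° = 75°.
tan(true dip) = tan 61° / sin 75° = 1.8677
true dip = arctan 1.8677 = 61.83°

61.8°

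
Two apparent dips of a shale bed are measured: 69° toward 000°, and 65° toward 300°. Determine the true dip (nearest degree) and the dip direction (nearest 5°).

true dip 70°, dip direction 340°

Each apparent-dip line lies in the plane. As unit vectors (x east, y north, z up), v₁ plunges 69°→000° and v₂ plunges 65°→300°.
The plane normal is n = v₁ × v₂ ∝ (-0.128, 0.342, 0.131).
tan δ = √(n_x²+n_y²)/n_z = 0.365/0.131, so δ = 70.2°.
Dip direction = azimuth of (n_x, n_y) = atan2(-0.128, 0.342) = 340°.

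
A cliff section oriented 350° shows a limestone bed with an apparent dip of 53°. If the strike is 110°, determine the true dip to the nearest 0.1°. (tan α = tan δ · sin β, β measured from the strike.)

56.9°

β = acute angle between strike 110° and section 350° = 60°.
tan(true dip) = tan 53° / sin 60° = 1.5323
true dip = arctan 1.5323 = 56.87°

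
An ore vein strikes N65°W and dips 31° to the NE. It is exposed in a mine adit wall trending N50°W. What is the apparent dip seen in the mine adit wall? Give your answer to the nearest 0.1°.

Angle between strike (N65°W) and section (N50°W): β = 15°.
tan α = tan 31° × sin 15° = 0.6009 × 0.2588 = 0.1555
apparent dip = arctan 0.1555 = 8.84°

8.8°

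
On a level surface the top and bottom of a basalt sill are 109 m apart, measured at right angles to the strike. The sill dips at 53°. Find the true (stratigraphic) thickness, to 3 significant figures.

True thickness t = w · sin(dip) = 109 × sin 53°
t = 109 × 0.7986 = 87.051 m

87.1 m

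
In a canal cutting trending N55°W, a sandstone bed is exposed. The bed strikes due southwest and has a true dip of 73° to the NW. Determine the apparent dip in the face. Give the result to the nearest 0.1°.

72.8°

The section lies 80° from the strike.
tan α = tan 73° × sin 80° = 3.2709 × 0.9848 = 3.2212
α = arctan(3.2212) = 72.75°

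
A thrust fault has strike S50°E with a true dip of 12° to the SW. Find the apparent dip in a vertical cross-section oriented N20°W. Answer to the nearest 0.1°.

The strike is S50°E and the section trends N20°W; the acute angle between them is β = 30°.
tan α = tan 12° × sin 30° = 0.2126 × 0.5000 = 0.1063
apparent dip = arctan 0.1063 = 6.07°

6.1°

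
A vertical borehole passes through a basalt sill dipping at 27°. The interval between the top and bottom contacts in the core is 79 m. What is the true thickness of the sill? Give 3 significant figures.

70.4 m

True thickness t = h · cos(dip) = 79 × cos 27°
t = 79 × 0.8910 = 70.390 m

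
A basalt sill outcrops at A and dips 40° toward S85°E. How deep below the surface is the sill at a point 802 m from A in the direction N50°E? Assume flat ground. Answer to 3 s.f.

476 m

The hole lies 45° from the dip direction, so the down-dip offset is 802 × cos 45° = 567.10 m.
Depth = down-dip offset × tan(dip) = 567.10 × tan 40° = 567.10 × 0.8391
Depth = 475.85 m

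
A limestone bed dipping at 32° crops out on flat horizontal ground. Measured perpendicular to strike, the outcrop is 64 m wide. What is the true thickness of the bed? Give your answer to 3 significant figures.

True thickness t = w · sin(dip) = 64 × sin 32°
t = 64 × 0.5299 = 33.915 m

33.9 m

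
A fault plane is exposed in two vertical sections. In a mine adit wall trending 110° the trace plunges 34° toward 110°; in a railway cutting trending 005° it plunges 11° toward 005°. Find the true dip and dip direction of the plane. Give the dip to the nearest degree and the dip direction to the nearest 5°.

true dip 38°, dip direction 080°

Each apparent-dip line lies in the plane. As unit vectors (x east, y north, z up), v₁ plunges 34°→110° and v₂ plunges 11°→005°.
The plane normal is n = v₁ × v₂ ∝ (0.601, 0.101, 0.786).
tan δ = √(n_x²+n_y²)/n_z = 0.609/0.786, so δ = 37.8°.
The horizontal component of n points toward azimuth atan2(n_x, n_y) = 80°, the dip direction.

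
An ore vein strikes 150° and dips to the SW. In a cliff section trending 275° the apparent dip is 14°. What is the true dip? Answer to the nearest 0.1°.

β = acute angle between strike 150° and section 275° = 55°.
tan δ = tan α / sin β = tan 14° / sin 55° = 0.2493 / 0.8192 = 0.3044
δ = arctan(0.3044) = 16.93°

16.9°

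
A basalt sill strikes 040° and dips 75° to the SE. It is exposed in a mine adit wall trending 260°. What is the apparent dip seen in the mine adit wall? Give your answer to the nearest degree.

Angle between strike (040°) and section (260°): β = 40°.
tan(apparent dip) = tan 75° · sin 40° = 2.3989
α = arctan(2.3989) = 67.37°

67°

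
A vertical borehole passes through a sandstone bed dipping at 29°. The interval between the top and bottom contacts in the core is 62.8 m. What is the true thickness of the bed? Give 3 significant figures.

54.9 m

True thickness t = h · cos(dip) = 62.8 × cos 29°
t = 62.8 × 0.8746 = 54.926 m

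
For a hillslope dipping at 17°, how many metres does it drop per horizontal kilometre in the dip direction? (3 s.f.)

306 m

drop per km = 1000 × tan 17° = 1000 × 0.3057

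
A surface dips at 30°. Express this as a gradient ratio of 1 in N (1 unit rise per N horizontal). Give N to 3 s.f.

1 : N means tan θ = 1/N, so N = 1/tan 30° = 1/0.5774

1 in 1.73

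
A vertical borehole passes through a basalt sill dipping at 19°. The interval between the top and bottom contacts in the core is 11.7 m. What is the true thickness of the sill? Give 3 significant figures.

11.1 m

True thickness t = h · cos(dip) = 11.7 × cos 19°
t = 11.7 × 0.9455 = 11.063 m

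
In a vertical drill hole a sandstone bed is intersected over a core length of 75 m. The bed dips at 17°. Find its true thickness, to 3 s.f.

71.7 m

True thickness t = h · cos(dip) = 75 × cos 17°
t = 75 × 0.9563 = 71.723 m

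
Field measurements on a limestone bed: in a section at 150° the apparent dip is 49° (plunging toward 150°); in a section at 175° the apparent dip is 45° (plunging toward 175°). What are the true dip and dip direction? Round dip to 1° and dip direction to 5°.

Each apparent-dip line lies in the plane. As unit vectors (x east, y north, z up), v₁ plunges 49°→150° and v₂ plunges 45°→175°.
n = v₁ × v₂ = (0.130, -0.185, 0.196) (taken with n_z > 0).
Dip δ = arctan(|n_h|/n_z) = arctan(0.226/0.196) = 49.1°.
Dip direction = atan2(0.130, -0.185) = 145° (azimuth of n's horizontal projection).

true dip 49°, dip direction 145°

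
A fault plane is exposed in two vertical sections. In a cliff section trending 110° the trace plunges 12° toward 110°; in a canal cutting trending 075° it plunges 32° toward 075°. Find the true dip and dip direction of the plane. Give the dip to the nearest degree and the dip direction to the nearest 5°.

Represent each trace as a vector plunging at its apparent dip toward its trend (east-north-up frame): v₁ = (0.919, -0.335, -0.208), v₂ = (0.819, 0.219, -0.530).
n = v₁ × v₂ = (0.223, 0.317, 0.476) (taken with n_z > 0).
Dip δ = arctan(|n_h|/n_z) = arctan(0.387/0.476) = 39.1°.
Dip direction = azimuth of (n_x, n_y) = atan2(0.223, 0.317) = 35°.

true dip 39°, dip direction 035°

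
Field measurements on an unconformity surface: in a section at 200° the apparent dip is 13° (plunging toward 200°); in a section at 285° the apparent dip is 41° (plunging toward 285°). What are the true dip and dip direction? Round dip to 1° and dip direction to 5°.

The two traces are lines in the plane: v₁ = (sin 200°·cos 13°, cos 200°·cos 13°, −sin 13°), v₂ = (sin 285°·cos 41°, cos 285°·cos 41°, −sin 41°).
Cross product v₁ × v₂ gives the pole to the plane: n ∝ (-0.645, 0.055, 0.733).
True dip = arccos(n_z / |n|) = arccos(0.7496) = 41.4°.
Dip direction = azimuth of (n_x, n_y) = atan2(-0.645, 0.055) = 275°.

true dip 41°, dip direction 275°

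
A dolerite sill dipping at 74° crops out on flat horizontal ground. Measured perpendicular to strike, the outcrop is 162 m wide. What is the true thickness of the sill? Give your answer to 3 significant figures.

True thickness t = w · sin(dip) = 162 × sin 74°
t = 162 × 0.9613 = 155.724 m

156 m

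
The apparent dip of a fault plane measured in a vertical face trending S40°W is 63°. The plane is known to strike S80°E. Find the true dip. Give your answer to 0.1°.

66.2°

The section is 60° from the strike.
tan(true dip) = tan 63° / sin 60° = 2.2662
δ = arctan(2.2662) = 66.19°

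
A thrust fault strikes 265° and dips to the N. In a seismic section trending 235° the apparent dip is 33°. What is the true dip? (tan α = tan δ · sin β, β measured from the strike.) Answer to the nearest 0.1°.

52.4°

The section is 30° from the strike.
tan δ = tan α / sin β = tan 33° / sin 30° = 0.6494 / 0.5000 = 1.2988
true dip = arctan 1.2988 = 52.41°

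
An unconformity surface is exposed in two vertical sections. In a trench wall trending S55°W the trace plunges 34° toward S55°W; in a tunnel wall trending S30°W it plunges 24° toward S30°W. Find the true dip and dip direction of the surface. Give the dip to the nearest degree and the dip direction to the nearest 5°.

Represent each trace as a vector plunging at its apparent dip toward its trend (east-north-up frame): v₁ = (-0.679, -0.476, -0.559), v₂ = (-0.457, -0.791, -0.407).
The plane normal is n = v₁ × v₂ ∝ (-0.249, -0.021, 0.320).
tan δ = √(n_x²+n_y²)/n_z = 0.250/0.320, so δ = 38.0°.
Dip direction = azimuth of (n_x, n_y) = atan2(-0.249, -0.021) = 265°.

true dip 38°, dip direction 265°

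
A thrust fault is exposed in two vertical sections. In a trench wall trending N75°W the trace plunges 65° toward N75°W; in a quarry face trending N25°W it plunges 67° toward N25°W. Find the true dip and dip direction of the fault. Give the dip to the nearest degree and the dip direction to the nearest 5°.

true dip 68°, dip direction 315°

Represent each trace as a vector plunging at its apparent dip toward its trend (east-north-up frame): v₁ = (-0.408, 0.109, -0.906), v₂ = (-0.165, 0.354, -0.921).
n = v₁ × v₂ = (-0.220, 0.226, 0.126) (taken with n_z > 0).
tan δ = √(n_x²+n_y²)/n_z = 0.316/0.126, so δ = 68.2°.
The horizontal component of n points toward azimuth atan2(n_x, n_y) = 316°, the dip direction.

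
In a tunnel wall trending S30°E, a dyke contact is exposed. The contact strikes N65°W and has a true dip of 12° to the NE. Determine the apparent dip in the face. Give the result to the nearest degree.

Angle between strike (N65°W) and section (S30°E): β = 35°.
tan α = tan 12° × sin 35° = 0.2126 × 0.5736 = 0.1219
apparent dip = arctan 0.1219 = 6.95°

7°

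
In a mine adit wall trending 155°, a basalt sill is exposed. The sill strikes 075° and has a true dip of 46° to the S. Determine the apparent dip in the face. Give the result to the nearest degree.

The section lies 80° from the strike.
tan α = tan 46° × sin 80° = 1.0355 × 0.9848 = 1.0198
apparent dip = arctan 1.0198 = 45.56°

46°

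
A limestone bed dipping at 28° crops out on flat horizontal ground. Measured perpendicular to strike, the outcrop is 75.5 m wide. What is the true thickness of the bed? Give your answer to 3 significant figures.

35.4 m

True thickness t = w · sin(dip) = 75.5 × sin 28°
t = 75.5 × 0.4695 = 35.445 m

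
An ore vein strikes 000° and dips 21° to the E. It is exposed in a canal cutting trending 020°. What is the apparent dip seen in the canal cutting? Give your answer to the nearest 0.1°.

7.5°

Angle between strike (000°) and section (020°): β = 20°.
tan(apparent dip) = tan 21° · sin 20° = 0.1313
apparent dip = arctan 0.1313 = 7.48°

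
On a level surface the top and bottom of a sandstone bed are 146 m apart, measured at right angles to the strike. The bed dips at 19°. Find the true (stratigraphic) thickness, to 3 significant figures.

True thickness t = w · sin(dip) = 146 × sin 19°
t = 146 × 0.3256 = 47.533 m

47.5 m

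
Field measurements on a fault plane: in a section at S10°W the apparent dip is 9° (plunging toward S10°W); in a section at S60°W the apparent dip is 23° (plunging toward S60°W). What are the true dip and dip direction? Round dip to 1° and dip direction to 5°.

true dip 24°, dip direction 260°

Each apparent-dip line lies in the plane. As unit vectors (x east, y north, z up), v₁ plunges 9°→S10°W and v₂ plunges 23°→S60°W.
The plane normal is n = v₁ × v₂ ∝ (-0.308, -0.058, 0.696).
tan δ = √(n_x²+n_y²)/n_z = 0.313/0.696, so δ = 24.2°.
The horizontal component of n points toward azimuth atan2(n_x, n_y) = 259°, the dip direction.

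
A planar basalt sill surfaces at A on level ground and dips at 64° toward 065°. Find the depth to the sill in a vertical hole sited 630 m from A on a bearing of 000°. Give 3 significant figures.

The hole lies 65° from the dip direction, so the down-dip offset is 630 × cos 65° = 266.25 m.
Depth = down-dip offset × tan(dip) = 266.25 × tan 64° = 266.25 × 2.0503
Depth = 545.89 m

546 m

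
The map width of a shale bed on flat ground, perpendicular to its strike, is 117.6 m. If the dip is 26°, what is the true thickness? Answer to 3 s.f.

51.6 m

True thickness t = w · sin(dip) = 117.6 × sin 26°
t = 117.6 × 0.4384 = 51.552 m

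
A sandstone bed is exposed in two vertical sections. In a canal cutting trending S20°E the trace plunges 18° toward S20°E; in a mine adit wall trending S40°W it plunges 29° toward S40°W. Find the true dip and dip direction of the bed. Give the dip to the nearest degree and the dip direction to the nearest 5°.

true dip 29°, dip direction 215°

Each apparent-dip line lies in the plane. As unit vectors (x east, y north, z up), v₁ plunges 18°→S20°E and v₂ plunges 29°→S40°W.
Cross product v₁ × v₂ gives the pole to the plane: n ∝ (-0.226, -0.331, 0.720).
Dip δ = arctan(|n_h|/n_z) = arctan(0.401/0.720) = 29.1°.
Dip direction = azimuth of (n_x, n_y) = atan2(-0.226, -0.331) = 214°.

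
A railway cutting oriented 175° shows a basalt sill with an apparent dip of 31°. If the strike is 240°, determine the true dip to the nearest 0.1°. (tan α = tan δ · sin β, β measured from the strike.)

33.5°

β = acute angle between strike 240° and section 175° = 65°.
tan(true dip) = tan 31° / sin 65° = 0.6630
δ = arctan(0.6630) = 33.54°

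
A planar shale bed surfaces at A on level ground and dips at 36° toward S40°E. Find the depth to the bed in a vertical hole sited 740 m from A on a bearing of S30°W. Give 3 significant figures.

184 m

The hole lies 70° from the dip direction, so the down-dip offset is 740 × cos 70° = 253.09 m.
Depth = down-dip offset × tan(dip) = 253.09 × tan 36° = 253.09 × 0.7265
Depth = 183.88 m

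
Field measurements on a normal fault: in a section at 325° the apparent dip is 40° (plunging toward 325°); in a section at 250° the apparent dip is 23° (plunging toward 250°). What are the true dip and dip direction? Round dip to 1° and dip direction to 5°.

Represent each trace as a vector plunging at its apparent dip toward its trend (east-north-up frame): v₁ = (-0.439, 0.628, -0.643), v₂ = (-0.865, -0.315, -0.391).
n = v₁ × v₂ = (-0.448, 0.384, 0.681) (taken with n_z > 0).
Dip δ = arctan(|n_h|/n_z) = arctan(0.590/0.681) = 40.9°.
Dip direction = azimuth of (n_x, n_y) = atan2(-0.448, 0.384) = 311°.

true dip 41°, dip direction 310°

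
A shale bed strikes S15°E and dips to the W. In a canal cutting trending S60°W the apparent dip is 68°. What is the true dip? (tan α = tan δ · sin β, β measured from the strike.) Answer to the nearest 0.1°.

68.7°

The section is 75° from the strike.
tan(true dip) = tan 68° / sin 75° = 2.5624
true dip = arctan 2.5624 = 68.68°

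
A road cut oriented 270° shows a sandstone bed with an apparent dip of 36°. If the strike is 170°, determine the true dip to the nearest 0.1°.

β = acute angle between strike 170° and section 270° = 80°.
tan(true dip) = tan 36° / sin 80° = 0.7378
true dip = arctan 0.7378 = 36.42°

36.4°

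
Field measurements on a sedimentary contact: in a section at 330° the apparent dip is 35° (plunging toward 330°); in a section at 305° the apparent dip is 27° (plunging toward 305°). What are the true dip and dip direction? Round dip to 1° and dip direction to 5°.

true dip 37°, dip direction 355°

Represent each trace as a vector plunging at its apparent dip toward its trend (east-north-up frame): v₁ = (-0.410, 0.709, -0.574), v₂ = (-0.730, 0.511, -0.454).
Cross product v₁ × v₂ gives the pole to the plane: n ∝ (-0.029, 0.233, 0.308).
tan δ = √(n_x²+n_y²)/n_z = 0.234/0.308, so δ = 37.2°.
Dip direction = azimuth of (n_x, n_y) = atan2(-0.029, 0.233) = 353°.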